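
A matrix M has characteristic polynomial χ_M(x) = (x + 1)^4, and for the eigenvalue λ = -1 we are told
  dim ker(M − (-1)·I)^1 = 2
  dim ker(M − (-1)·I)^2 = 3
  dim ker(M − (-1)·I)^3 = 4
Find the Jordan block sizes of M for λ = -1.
Block sizes for λ = -1: [3, 1]

From the dimensions of kernels of powers, the number of Jordan blocks of size at least j is d_j − d_{j−1} where d_j = dim ker(N^j) (with d_0 = 0). Computing the differences gives [2, 1, 1].
The number of blocks of size exactly k is (#blocks of size ≥ k) − (#blocks of size ≥ k + 1), so the partition is: 1 block(s) of size 1, 1 block(s) of size 3.
In nonincreasing order the block sizes are [3, 1].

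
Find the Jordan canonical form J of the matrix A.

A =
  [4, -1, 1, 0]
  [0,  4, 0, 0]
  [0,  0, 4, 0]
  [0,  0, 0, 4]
J_2(4) ⊕ J_1(4) ⊕ J_1(4)

The characteristic polynomial is
  det(x·I − A) = x^4 - 16*x^3 + 96*x^2 - 256*x + 256 = (x - 4)^4

Eigenvalues and multiplicities (the geometric multiplicity of λ is n − rank(A − λI), which equals the number of Jordan blocks for λ):
  λ = 4: algebraic multiplicity = 4, geometric multiplicity = 3

Determining the block sizes for each eigenvalue:
  λ = 4: 3 blocks summing to 4 forces exactly one block of size 2 and the rest size 1 → block sizes [2, 1, 1]

Assembling the blocks gives a Jordan form
J =
  [4, 1, 0, 0]
  [0, 4, 0, 0]
  [0, 0, 4, 0]
  [0, 0, 0, 4]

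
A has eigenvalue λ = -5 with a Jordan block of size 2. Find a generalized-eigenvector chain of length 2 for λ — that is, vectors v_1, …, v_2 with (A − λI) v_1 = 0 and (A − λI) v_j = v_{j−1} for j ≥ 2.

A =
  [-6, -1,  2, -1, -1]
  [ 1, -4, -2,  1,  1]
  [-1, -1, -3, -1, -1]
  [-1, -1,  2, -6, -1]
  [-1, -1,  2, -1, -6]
A Jordan chain for λ = -5 of length 2:
v_1 = (-1, 1, -1, -1, -1)ᵀ
v_2 = (1, 0, 0, 0, 0)ᵀ

Let N = A − (-5)·I. We want v_2 with N^2 v_2 = 0 but N^1 v_2 ≠ 0; then v_{j-1} := N · v_j for j = 2, …, 2.

Pick v_2 = (1, 0, 0, 0, 0)ᵀ.
Then v_1 = N · v_2 = (-1, 1, -1, -1, -1)ᵀ.

Sanity check: (A − (-5)·I) v_1 = (0, 0, 0, 0, 0)ᵀ = 0. ✓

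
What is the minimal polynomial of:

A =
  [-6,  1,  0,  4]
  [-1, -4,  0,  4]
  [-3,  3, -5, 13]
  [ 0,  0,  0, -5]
x^2 + 10*x + 25

The characteristic polynomial is χ_A(x) = (x + 5)^4, so the eigenvalues are known. The minimal polynomial is
  m_A(x) = Π_λ (x − λ)^{k_λ}
where k_λ is the size of the *largest* Jordan block for λ (equivalently, the smallest k with (A − λI)^k v = 0 for every generalised eigenvector v of λ).

  λ = -5: largest Jordan block has size 2, contributing (x + 5)^2

So m_A(x) = (x + 5)^2 = x^2 + 10*x + 25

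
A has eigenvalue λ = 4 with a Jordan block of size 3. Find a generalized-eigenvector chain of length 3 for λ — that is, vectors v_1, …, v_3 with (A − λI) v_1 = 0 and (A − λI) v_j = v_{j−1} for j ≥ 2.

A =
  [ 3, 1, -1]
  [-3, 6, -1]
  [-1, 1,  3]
A Jordan chain for λ = 4 of length 3:
v_1 = (-1, -2, -1)ᵀ
v_2 = (-1, -3, -1)ᵀ
v_3 = (1, 0, 0)ᵀ

Let N = A − (4)·I. We want v_3 with N^3 v_3 = 0 but N^2 v_3 ≠ 0; then v_{j-1} := N · v_j for j = 3, …, 2.

Pick v_3 = (1, 0, 0)ᵀ.
Then v_2 = N · v_3 = (-1, -3, -1)ᵀ.
Then v_1 = N · v_2 = (-1, -2, -1)ᵀ.

Sanity check: (A − (4)·I) v_1 = (0, 0, 0)ᵀ = 0. ✓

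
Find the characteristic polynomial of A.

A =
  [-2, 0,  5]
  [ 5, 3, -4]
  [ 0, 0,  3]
x^3 - 4*x^2 - 3*x + 18

Expanding det(x·I − A) (e.g. by cofactor expansion or by noting that A is similar to its Jordan form J, which has the same characteristic polynomial as A) gives
  χ_A(x) = x^3 - 4*x^2 - 3*x + 18
which factors as (x - 3)^2*(x + 2). The eigenvalues (with algebraic multiplicities) are λ = -2 with multiplicity 1, λ = 3 with multiplicity 2.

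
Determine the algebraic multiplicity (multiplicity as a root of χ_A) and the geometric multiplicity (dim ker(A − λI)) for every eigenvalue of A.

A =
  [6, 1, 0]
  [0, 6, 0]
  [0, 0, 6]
λ = 6: alg = 3, geom = 2

Step 1 — factor the characteristic polynomial to read off the algebraic multiplicities:
  χ_A(x) = (x - 6)^3

Step 2 — compute geometric multiplicities via the rank-nullity identity g(λ) = n − rank(A − λI):
  rank(A − (6)·I) = 1, so dim ker(A − (6)·I) = n − 1 = 2

Summary:
  λ = 6: algebraic multiplicity = 3, geometric multiplicity = 2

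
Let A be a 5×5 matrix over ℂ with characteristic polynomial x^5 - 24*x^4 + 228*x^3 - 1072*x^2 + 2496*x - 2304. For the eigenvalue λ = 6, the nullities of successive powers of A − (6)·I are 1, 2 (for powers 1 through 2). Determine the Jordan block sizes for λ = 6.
Block sizes for λ = 6: [2]

From the dimensions of kernels of powers, the number of Jordan blocks of size at least j is d_j − d_{j−1} where d_j = dim ker(N^j) (with d_0 = 0). Computing the differences gives [1, 1].
The number of blocks of size exactly k is (#blocks of size ≥ k) − (#blocks of size ≥ k + 1), so the partition is: 1 block(s) of size 2.
In nonincreasing order the block sizes are [2].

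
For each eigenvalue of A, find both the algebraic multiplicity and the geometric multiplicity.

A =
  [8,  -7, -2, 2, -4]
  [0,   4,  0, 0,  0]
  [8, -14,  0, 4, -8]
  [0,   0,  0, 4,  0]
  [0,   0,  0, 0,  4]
λ = 4: alg = 5, geom = 4

Step 1 — factor the characteristic polynomial to read off the algebraic multiplicities:
  χ_A(x) = (x - 4)^5

Step 2 — compute geometric multiplicities via the rank-nullity identity g(λ) = n − rank(A − λI):
  rank(A − (4)·I) = 1, so dim ker(A − (4)·I) = n − 1 = 4

Summary:
  λ = 4: algebraic multiplicity = 5, geometric multiplicity = 4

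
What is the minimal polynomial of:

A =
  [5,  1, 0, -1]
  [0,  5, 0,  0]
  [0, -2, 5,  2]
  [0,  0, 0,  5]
x^2 - 10*x + 25

The characteristic polynomial is χ_A(x) = (x - 5)^4, so the eigenvalues are known. The minimal polynomial is
  m_A(x) = Π_λ (x − λ)^{k_λ}
where k_λ is the size of the *largest* Jordan block for λ (equivalently, the smallest k with (A − λI)^k v = 0 for every generalised eigenvector v of λ).

  λ = 5: largest Jordan block has size 2, contributing (x − 5)^2

So m_A(x) = (x - 5)^2 = x^2 - 10*x + 25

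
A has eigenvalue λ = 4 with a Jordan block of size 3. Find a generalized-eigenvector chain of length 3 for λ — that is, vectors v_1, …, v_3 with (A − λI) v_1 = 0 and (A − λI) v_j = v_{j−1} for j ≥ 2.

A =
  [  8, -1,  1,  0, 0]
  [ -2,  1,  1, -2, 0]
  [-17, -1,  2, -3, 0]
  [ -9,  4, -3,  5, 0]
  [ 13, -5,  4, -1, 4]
A Jordan chain for λ = 4 of length 3:
v_1 = (1, -1, -5, -2, 3)ᵀ
v_2 = (4, -2, -17, -9, 13)ᵀ
v_3 = (1, 0, 0, 0, 0)ᵀ

Let N = A − (4)·I. We want v_3 with N^3 v_3 = 0 but N^2 v_3 ≠ 0; then v_{j-1} := N · v_j for j = 3, …, 2.

Pick v_3 = (1, 0, 0, 0, 0)ᵀ.
Then v_2 = N · v_3 = (4, -2, -17, -9, 13)ᵀ.
Then v_1 = N · v_2 = (1, -1, -5, -2, 3)ᵀ.

Sanity check: (A − (4)·I) v_1 = (0, 0, 0, 0, 0)ᵀ = 0. ✓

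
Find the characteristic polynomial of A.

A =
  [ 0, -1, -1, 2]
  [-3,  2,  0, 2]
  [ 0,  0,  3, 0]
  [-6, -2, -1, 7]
x^4 - 12*x^3 + 54*x^2 - 108*x + 81

Expanding det(x·I − A) (e.g. by cofactor expansion or by noting that A is similar to its Jordan form J, which has the same characteristic polynomial as A) gives
  χ_A(x) = x^4 - 12*x^3 + 54*x^2 - 108*x + 81
which factors as (x - 3)^4. The eigenvalues (with algebraic multiplicities) are λ = 3 with multiplicity 4.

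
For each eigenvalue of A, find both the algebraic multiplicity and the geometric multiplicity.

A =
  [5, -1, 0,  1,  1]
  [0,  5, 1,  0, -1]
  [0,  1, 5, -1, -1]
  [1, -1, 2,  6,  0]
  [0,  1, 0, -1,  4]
λ = 5: alg = 5, geom = 2

Step 1 — factor the characteristic polynomial to read off the algebraic multiplicities:
  χ_A(x) = (x - 5)^5

Step 2 — compute geometric multiplicities via the rank-nullity identity g(λ) = n − rank(A − λI):
  rank(A − (5)·I) = 3, so dim ker(A − (5)·I) = n − 3 = 2

Summary:
  λ = 5: algebraic multiplicity = 5, geometric multiplicity = 2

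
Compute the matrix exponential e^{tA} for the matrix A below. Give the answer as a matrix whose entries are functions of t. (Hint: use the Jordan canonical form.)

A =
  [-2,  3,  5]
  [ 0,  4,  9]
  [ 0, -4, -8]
e^{tA} =
  [exp(-2*t), -t^2*exp(-2*t) + 3*t*exp(-2*t), -3*t^2*exp(-2*t)/2 + 5*t*exp(-2*t)]
  [0, 6*t*exp(-2*t) + exp(-2*t), 9*t*exp(-2*t)]
  [0, -4*t*exp(-2*t), -6*t*exp(-2*t) + exp(-2*t)]

Strategy: write A = P · J · P⁻¹ where J is a Jordan canonical form, so e^{tA} = P · e^{tJ} · P⁻¹, and e^{tJ} can be computed block-by-block.

A has Jordan form
J =
  [-2,  1,  0]
  [ 0, -2,  1]
  [ 0,  0, -2]
(up to reordering of blocks).

Per-block formulas:
  For a 3×3 Jordan block J_3(-2): exp(t · J_3(-2)) = e^(-2t)·(I + t·N + (t^2/2)·N^2), where N is the 3×3 nilpotent shift.

After assembling e^{tJ} and conjugating by P, we get:

e^{tA} =
  [exp(-2*t), -t^2*exp(-2*t) + 3*t*exp(-2*t), -3*t^2*exp(-2*t)/2 + 5*t*exp(-2*t)]
  [0, 6*t*exp(-2*t) + exp(-2*t), 9*t*exp(-2*t)]
  [0, -4*t*exp(-2*t), -6*t*exp(-2*t) + exp(-2*t)]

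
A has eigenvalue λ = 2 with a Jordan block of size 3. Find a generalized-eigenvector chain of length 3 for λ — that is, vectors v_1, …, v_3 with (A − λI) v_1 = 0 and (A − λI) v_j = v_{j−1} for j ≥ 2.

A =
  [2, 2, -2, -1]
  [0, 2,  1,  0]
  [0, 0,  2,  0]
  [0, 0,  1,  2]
A Jordan chain for λ = 2 of length 3:
v_1 = (1, 0, 0, 0)ᵀ
v_2 = (-2, 1, 0, 1)ᵀ
v_3 = (0, 0, 1, 0)ᵀ

Let N = A − (2)·I. We want v_3 with N^3 v_3 = 0 but N^2 v_3 ≠ 0; then v_{j-1} := N · v_j for j = 3, …, 2.

Pick v_3 = (0, 0, 1, 0)ᵀ.
Then v_2 = N · v_3 = (-2, 1, 0, 1)ᵀ.
Then v_1 = N · v_2 = (1, 0, 0, 0)ᵀ.

Sanity check: (A − (2)·I) v_1 = (0, 0, 0, 0)ᵀ = 0. ✓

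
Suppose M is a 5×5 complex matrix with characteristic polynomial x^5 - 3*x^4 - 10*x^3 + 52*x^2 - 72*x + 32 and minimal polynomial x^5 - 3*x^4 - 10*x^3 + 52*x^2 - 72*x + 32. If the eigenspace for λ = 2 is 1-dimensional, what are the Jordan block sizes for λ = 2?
Block sizes for λ = 2: [3]

Step 1 — from the characteristic polynomial, algebraic multiplicity of λ = 2 is 3. From dim ker(M − (2)·I) = 1, there are exactly 1 Jordan blocks for λ = 2.
Step 2 — from the minimal polynomial, the factor (x − 2)^3 tells us the largest block for λ = 2 has size 3.
Step 3 — with total size 3, 1 blocks, and largest block 3, the block sizes (in nonincreasing order) are [3].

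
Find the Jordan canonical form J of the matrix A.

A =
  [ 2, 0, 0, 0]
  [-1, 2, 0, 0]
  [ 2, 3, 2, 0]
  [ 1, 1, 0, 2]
J_3(2) ⊕ J_1(2)

The characteristic polynomial is
  det(x·I − A) = x^4 - 8*x^3 + 24*x^2 - 32*x + 16 = (x - 2)^4

Eigenvalues and multiplicities (the geometric multiplicity of λ is n − rank(A − λI), which equals the number of Jordan blocks for λ):
  λ = 2: algebraic multiplicity = 4, geometric multiplicity = 2

Determining the block sizes for each eigenvalue:
  λ = 2: with am = 4 and gm = 2, the partition is not yet determined (e.g. several partitions of 4 into 2 parts exist). Let N = A − (2)·I. Computing rank(N^1) = 2, rank(N^2) = 1, rank(N^3) = 0; the number of blocks of size ≥ j is rank(N^{j−1}) − rank(N^j), giving [2, 1, 1]. So we have 1 block(s) of size 3, 1 block(s) of size 1 → block sizes [3, 1]

Assembling the blocks gives a Jordan form
J =
  [2, 1, 0, 0]
  [0, 2, 1, 0]
  [0, 0, 2, 0]
  [0, 0, 0, 2]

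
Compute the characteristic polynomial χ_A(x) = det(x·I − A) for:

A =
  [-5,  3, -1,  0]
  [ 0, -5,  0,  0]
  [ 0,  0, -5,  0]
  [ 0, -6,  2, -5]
x^4 + 20*x^3 + 150*x^2 + 500*x + 625

Expanding det(x·I − A) (e.g. by cofactor expansion or by noting that A is similar to its Jordan form J, which has the same characteristic polynomial as A) gives
  χ_A(x) = x^4 + 20*x^3 + 150*x^2 + 500*x + 625
which factors as (x + 5)^4. The eigenvalues (with algebraic multiplicities) are λ = -5 with multiplicity 4.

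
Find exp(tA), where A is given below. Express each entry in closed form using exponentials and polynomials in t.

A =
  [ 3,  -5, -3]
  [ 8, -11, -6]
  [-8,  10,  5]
e^{tA} =
  [4*t*exp(-t) + exp(-t), -5*t*exp(-t), -3*t*exp(-t)]
  [8*t*exp(-t), -10*t*exp(-t) + exp(-t), -6*t*exp(-t)]
  [-8*t*exp(-t), 10*t*exp(-t), 6*t*exp(-t) + exp(-t)]

Strategy: write A = P · J · P⁻¹ where J is a Jordan canonical form, so e^{tA} = P · e^{tJ} · P⁻¹, and e^{tJ} can be computed block-by-block.

A has Jordan form
J =
  [-1,  1,  0]
  [ 0, -1,  0]
  [ 0,  0, -1]
(up to reordering of blocks).

Per-block formulas:
  For a 1×1 block at λ = -1: exp(t · [-1]) = [e^(-1t)].
  For a 2×2 Jordan block J_2(-1): exp(t · J_2(-1)) = e^(-1t)·(I + t·N), where N is the 2×2 nilpotent shift.

After assembling e^{tJ} and conjugating by P, we get:

e^{tA} =
  [4*t*exp(-t) + exp(-t), -5*t*exp(-t), -3*t*exp(-t)]
  [8*t*exp(-t), -10*t*exp(-t) + exp(-t), -6*t*exp(-t)]
  [-8*t*exp(-t), 10*t*exp(-t), 6*t*exp(-t) + exp(-t)]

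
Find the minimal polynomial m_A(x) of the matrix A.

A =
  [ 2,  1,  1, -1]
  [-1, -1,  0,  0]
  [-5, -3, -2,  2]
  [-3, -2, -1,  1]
x^3

The characteristic polynomial is χ_A(x) = x^4, so the eigenvalues are known. The minimal polynomial is
  m_A(x) = Π_λ (x − λ)^{k_λ}
where k_λ is the size of the *largest* Jordan block for λ (equivalently, the smallest k with (A − λI)^k v = 0 for every generalised eigenvector v of λ).

  λ = 0: largest Jordan block has size 3, contributing (x − 0)^3

So m_A(x) = x^3 = x^3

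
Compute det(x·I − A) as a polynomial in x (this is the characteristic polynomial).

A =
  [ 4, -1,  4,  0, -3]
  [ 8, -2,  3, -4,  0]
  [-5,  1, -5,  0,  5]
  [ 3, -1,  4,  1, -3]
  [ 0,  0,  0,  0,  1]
x^5 + x^4 - 2*x^3 - 2*x^2 + x + 1

Expanding det(x·I − A) (e.g. by cofactor expansion or by noting that A is similar to its Jordan form J, which has the same characteristic polynomial as A) gives
  χ_A(x) = x^5 + x^4 - 2*x^3 - 2*x^2 + x + 1
which factors as (x - 1)^2*(x + 1)^3. The eigenvalues (with algebraic multiplicities) are λ = -1 with multiplicity 3, λ = 1 with multiplicity 2.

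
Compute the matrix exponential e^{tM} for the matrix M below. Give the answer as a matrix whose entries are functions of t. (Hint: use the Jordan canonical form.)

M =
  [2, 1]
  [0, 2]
e^{tM} =
  [exp(2*t), t*exp(2*t)]
  [0, exp(2*t)]

Strategy: write M = P · J · P⁻¹ where J is a Jordan canonical form, so e^{tM} = P · e^{tJ} · P⁻¹, and e^{tJ} can be computed block-by-block.

M has Jordan form
J =
  [2, 1]
  [0, 2]
(up to reordering of blocks).

Per-block formulas:
  For a 2×2 Jordan block J_2(2): exp(t · J_2(2)) = e^(2t)·(I + t·N), where N is the 2×2 nilpotent shift.

After assembling e^{tJ} and conjugating by P, we get:

e^{tM} =
  [exp(2*t), t*exp(2*t)]
  [0, exp(2*t)]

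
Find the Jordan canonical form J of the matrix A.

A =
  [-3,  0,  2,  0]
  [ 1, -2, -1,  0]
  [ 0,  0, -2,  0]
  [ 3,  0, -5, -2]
J_1(-3) ⊕ J_2(-2) ⊕ J_1(-2)

The characteristic polynomial is
  det(x·I − A) = x^4 + 9*x^3 + 30*x^2 + 44*x + 24 = (x + 2)^3*(x + 3)

Eigenvalues and multiplicities (the geometric multiplicity of λ is n − rank(A − λI), which equals the number of Jordan blocks for λ):
  λ = -3: algebraic multiplicity = 1, geometric multiplicity = 1
  λ = -2: algebraic multiplicity = 3, geometric multiplicity = 2

Determining the block sizes for each eigenvalue:
  λ = -3: one block (gm = 1), so the single block has size am = 1 → block sizes [1]
  λ = -2: 2 blocks summing to 3 forces exactly one block of size 2 and the rest size 1 → block sizes [2, 1]

Assembling the blocks gives a Jordan form
J =
  [-3,  0,  0,  0]
  [ 0, -2,  1,  0]
  [ 0,  0, -2,  0]
  [ 0,  0,  0, -2]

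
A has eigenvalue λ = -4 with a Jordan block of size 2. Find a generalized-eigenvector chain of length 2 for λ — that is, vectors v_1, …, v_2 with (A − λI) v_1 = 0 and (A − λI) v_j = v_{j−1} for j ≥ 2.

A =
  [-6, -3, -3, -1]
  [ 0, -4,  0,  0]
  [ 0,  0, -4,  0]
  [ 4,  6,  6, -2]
A Jordan chain for λ = -4 of length 2:
v_1 = (-2, 0, 0, 4)ᵀ
v_2 = (1, 0, 0, 0)ᵀ

Let N = A − (-4)·I. We want v_2 with N^2 v_2 = 0 but N^1 v_2 ≠ 0; then v_{j-1} := N · v_j for j = 2, …, 2.

Pick v_2 = (1, 0, 0, 0)ᵀ.
Then v_1 = N · v_2 = (-2, 0, 0, 4)ᵀ.

Sanity check: (A − (-4)·I) v_1 = (0, 0, 0, 0)ᵀ = 0. ✓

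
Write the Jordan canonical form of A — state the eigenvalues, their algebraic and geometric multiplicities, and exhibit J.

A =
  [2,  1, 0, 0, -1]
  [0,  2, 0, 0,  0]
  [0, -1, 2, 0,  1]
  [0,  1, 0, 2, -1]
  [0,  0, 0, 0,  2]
J_2(2) ⊕ J_1(2) ⊕ J_1(2) ⊕ J_1(2)

The characteristic polynomial is
  det(x·I − A) = x^5 - 10*x^4 + 40*x^3 - 80*x^2 + 80*x - 32 = (x - 2)^5

Eigenvalues and multiplicities (the geometric multiplicity of λ is n − rank(A − λI), which equals the number of Jordan blocks for λ):
  λ = 2: algebraic multiplicity = 5, geometric multiplicity = 4

Determining the block sizes for each eigenvalue:
  λ = 2: 4 blocks summing to 5 forces exactly one block of size 2 and the rest size 1 → block sizes [2, 1, 1, 1]

Assembling the blocks gives a Jordan form
J =
  [2, 1, 0, 0, 0]
  [0, 2, 0, 0, 0]
  [0, 0, 2, 0, 0]
  [0, 0, 0, 2, 0]
  [0, 0, 0, 0, 2]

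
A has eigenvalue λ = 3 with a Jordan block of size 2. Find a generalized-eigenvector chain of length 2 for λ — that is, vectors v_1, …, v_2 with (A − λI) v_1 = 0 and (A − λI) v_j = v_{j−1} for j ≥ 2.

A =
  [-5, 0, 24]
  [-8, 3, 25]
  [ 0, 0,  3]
A Jordan chain for λ = 3 of length 2:
v_1 = (0, 1, 0)ᵀ
v_2 = (3, 0, 1)ᵀ

Let N = A − (3)·I. We want v_2 with N^2 v_2 = 0 but N^1 v_2 ≠ 0; then v_{j-1} := N · v_j for j = 2, …, 2.

Pick v_2 = (3, 0, 1)ᵀ.
Then v_1 = N · v_2 = (0, 1, 0)ᵀ.

Sanity check: (A − (3)·I) v_1 = (0, 0, 0)ᵀ = 0. ✓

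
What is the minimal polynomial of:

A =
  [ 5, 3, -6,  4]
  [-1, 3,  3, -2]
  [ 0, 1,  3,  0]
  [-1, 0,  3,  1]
x^3 - 9*x^2 + 27*x - 27

The characteristic polynomial is χ_A(x) = (x - 3)^4, so the eigenvalues are known. The minimal polynomial is
  m_A(x) = Π_λ (x − λ)^{k_λ}
where k_λ is the size of the *largest* Jordan block for λ (equivalently, the smallest k with (A − λI)^k v = 0 for every generalised eigenvector v of λ).

  λ = 3: largest Jordan block has size 3, contributing (x − 3)^3

So m_A(x) = (x - 3)^3 = x^3 - 9*x^2 + 27*x - 27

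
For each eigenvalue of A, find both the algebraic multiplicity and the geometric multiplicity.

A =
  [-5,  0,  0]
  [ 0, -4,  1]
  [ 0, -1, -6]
λ = -5: alg = 3, geom = 2

Step 1 — factor the characteristic polynomial to read off the algebraic multiplicities:
  χ_A(x) = (x + 5)^3

Step 2 — compute geometric multiplicities via the rank-nullity identity g(λ) = n − rank(A − λI):
  rank(A − (-5)·I) = 1, so dim ker(A − (-5)·I) = n − 1 = 2

Summary:
  λ = -5: algebraic multiplicity = 3, geometric multiplicity = 2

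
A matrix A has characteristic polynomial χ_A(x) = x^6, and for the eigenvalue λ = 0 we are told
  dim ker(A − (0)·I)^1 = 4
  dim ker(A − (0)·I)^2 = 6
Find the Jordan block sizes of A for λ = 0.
Block sizes for λ = 0: [2, 2, 1, 1]

From the dimensions of kernels of powers, the number of Jordan blocks of size at least j is d_j − d_{j−1} where d_j = dim ker(N^j) (with d_0 = 0). Computing the differences gives [4, 2].
The number of blocks of size exactly k is (#blocks of size ≥ k) − (#blocks of size ≥ k + 1), so the partition is: 2 block(s) of size 1, 2 block(s) of size 2.
In nonincreasing order the block sizes are [2, 2, 1, 1].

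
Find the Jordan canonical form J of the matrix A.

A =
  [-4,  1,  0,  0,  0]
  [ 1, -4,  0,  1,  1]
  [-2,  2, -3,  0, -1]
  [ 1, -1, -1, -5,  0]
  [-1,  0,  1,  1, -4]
J_3(-4) ⊕ J_2(-4)

The characteristic polynomial is
  det(x·I − A) = x^5 + 20*x^4 + 160*x^3 + 640*x^2 + 1280*x + 1024 = (x + 4)^5

Eigenvalues and multiplicities (the geometric multiplicity of λ is n − rank(A − λI), which equals the number of Jordan blocks for λ):
  λ = -4: algebraic multiplicity = 5, geometric multiplicity = 2

Determining the block sizes for each eigenvalue:
  λ = -4: with am = 5 and gm = 2, the partition is not yet determined (e.g. several partitions of 5 into 2 parts exist). Let N = A − (-4)·I. Computing rank(N^1) = 3, rank(N^2) = 1, rank(N^3) = 0; the number of blocks of size ≥ j is rank(N^{j−1}) − rank(N^j), giving [2, 2, 1]. So we have 1 block(s) of size 3, 1 block(s) of size 2 → block sizes [3, 2]

Assembling the blocks gives a Jordan form
J =
  [-4,  1,  0,  0,  0]
  [ 0, -4,  1,  0,  0]
  [ 0,  0, -4,  0,  0]
  [ 0,  0,  0, -4,  1]
  [ 0,  0,  0,  0, -4]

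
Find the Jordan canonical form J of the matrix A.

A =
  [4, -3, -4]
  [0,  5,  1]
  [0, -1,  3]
J_3(4)

The characteristic polynomial is
  det(x·I − A) = x^3 - 12*x^2 + 48*x - 64 = (x - 4)^3

Eigenvalues and multiplicities (the geometric multiplicity of λ is n − rank(A − λI), which equals the number of Jordan blocks for λ):
  λ = 4: algebraic multiplicity = 3, geometric multiplicity = 1

Determining the block sizes for each eigenvalue:
  λ = 4: one block (gm = 1), so the single block has size am = 3 → block sizes [3]

Assembling the blocks gives a Jordan form
J =
  [4, 1, 0]
  [0, 4, 1]
  [0, 0, 4]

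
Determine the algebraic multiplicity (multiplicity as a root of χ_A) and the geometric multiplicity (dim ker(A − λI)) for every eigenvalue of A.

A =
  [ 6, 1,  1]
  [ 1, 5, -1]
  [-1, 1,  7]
λ = 6: alg = 3, geom = 1

Step 1 — factor the characteristic polynomial to read off the algebraic multiplicities:
  χ_A(x) = (x - 6)^3

Step 2 — compute geometric multiplicities via the rank-nullity identity g(λ) = n − rank(A − λI):
  rank(A − (6)·I) = 2, so dim ker(A − (6)·I) = n − 2 = 1

Summary:
  λ = 6: algebraic multiplicity = 3, geometric multiplicity = 1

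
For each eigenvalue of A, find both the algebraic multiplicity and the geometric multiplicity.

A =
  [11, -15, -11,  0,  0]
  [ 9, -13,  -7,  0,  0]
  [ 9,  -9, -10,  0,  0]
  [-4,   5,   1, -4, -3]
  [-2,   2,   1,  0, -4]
λ = -4: alg = 5, geom = 2

Step 1 — factor the characteristic polynomial to read off the algebraic multiplicities:
  χ_A(x) = (x + 4)^5

Step 2 — compute geometric multiplicities via the rank-nullity identity g(λ) = n − rank(A − λI):
  rank(A − (-4)·I) = 3, so dim ker(A − (-4)·I) = n − 3 = 2

Summary:
  λ = -4: algebraic multiplicity = 5, geometric multiplicity = 2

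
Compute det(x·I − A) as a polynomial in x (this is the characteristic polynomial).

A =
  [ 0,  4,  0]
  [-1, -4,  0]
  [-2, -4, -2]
x^3 + 6*x^2 + 12*x + 8

Expanding det(x·I − A) (e.g. by cofactor expansion or by noting that A is similar to its Jordan form J, which has the same characteristic polynomial as A) gives
  χ_A(x) = x^3 + 6*x^2 + 12*x + 8
which factors as (x + 2)^3. The eigenvalues (with algebraic multiplicities) are λ = -2 with multiplicity 3.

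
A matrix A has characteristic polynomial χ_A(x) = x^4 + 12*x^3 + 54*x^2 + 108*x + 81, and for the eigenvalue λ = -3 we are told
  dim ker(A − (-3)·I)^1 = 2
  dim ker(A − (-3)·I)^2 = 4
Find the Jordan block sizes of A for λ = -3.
Block sizes for λ = -3: [2, 2]

From the dimensions of kernels of powers, the number of Jordan blocks of size at least j is d_j − d_{j−1} where d_j = dim ker(N^j) (with d_0 = 0). Computing the differences gives [2, 2].
The number of blocks of size exactly k is (#blocks of size ≥ k) − (#blocks of size ≥ k + 1), so the partition is: 2 block(s) of size 2.
In nonincreasing order the block sizes are [2, 2].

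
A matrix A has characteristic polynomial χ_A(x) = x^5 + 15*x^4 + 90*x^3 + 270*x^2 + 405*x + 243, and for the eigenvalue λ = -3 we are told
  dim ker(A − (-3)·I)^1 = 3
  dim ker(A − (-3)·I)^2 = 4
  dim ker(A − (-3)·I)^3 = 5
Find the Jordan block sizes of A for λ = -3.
Block sizes for λ = -3: [3, 1, 1]

From the dimensions of kernels of powers, the number of Jordan blocks of size at least j is d_j − d_{j−1} where d_j = dim ker(N^j) (with d_0 = 0). Computing the differences gives [3, 1, 1].
The number of blocks of size exactly k is (#blocks of size ≥ k) − (#blocks of size ≥ k + 1), so the partition is: 2 block(s) of size 1, 1 block(s) of size 3.
In nonincreasing order the block sizes are [3, 1, 1].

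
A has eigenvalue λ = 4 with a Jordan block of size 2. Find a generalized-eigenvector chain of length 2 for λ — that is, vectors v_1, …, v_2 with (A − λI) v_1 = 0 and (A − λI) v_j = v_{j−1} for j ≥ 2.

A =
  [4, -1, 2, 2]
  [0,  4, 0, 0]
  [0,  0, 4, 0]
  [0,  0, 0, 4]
A Jordan chain for λ = 4 of length 2:
v_1 = (-1, 0, 0, 0)ᵀ
v_2 = (0, 1, 0, 0)ᵀ

Let N = A − (4)·I. We want v_2 with N^2 v_2 = 0 but N^1 v_2 ≠ 0; then v_{j-1} := N · v_j for j = 2, …, 2.

Pick v_2 = (0, 1, 0, 0)ᵀ.
Then v_1 = N · v_2 = (-1, 0, 0, 0)ᵀ.

Sanity check: (A − (4)·I) v_1 = (0, 0, 0, 0)ᵀ = 0. ✓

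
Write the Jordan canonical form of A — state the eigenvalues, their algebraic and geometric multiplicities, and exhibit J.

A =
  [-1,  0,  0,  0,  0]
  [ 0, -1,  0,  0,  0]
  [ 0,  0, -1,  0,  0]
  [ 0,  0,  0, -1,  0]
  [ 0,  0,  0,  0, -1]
J_1(-1) ⊕ J_1(-1) ⊕ J_1(-1) ⊕ J_1(-1) ⊕ J_1(-1)

The characteristic polynomial is
  det(x·I − A) = x^5 + 5*x^4 + 10*x^3 + 10*x^2 + 5*x + 1 = (x + 1)^5

Eigenvalues and multiplicities (the geometric multiplicity of λ is n − rank(A − λI), which equals the number of Jordan blocks for λ):
  λ = -1: algebraic multiplicity = 5, geometric multiplicity = 5

Determining the block sizes for each eigenvalue:
  λ = -1: gm = am = 5, so every block has size 1 → block sizes [1, 1, 1, 1, 1]

Assembling the blocks gives a Jordan form
J =
  [-1,  0,  0,  0,  0]
  [ 0, -1,  0,  0,  0]
  [ 0,  0, -1,  0,  0]
  [ 0,  0,  0, -1,  0]
  [ 0,  0,  0,  0, -1]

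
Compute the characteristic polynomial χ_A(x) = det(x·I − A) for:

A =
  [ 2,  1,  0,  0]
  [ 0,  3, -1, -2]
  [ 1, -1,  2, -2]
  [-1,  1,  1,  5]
x^4 - 12*x^3 + 54*x^2 - 108*x + 81

Expanding det(x·I − A) (e.g. by cofactor expansion or by noting that A is similar to its Jordan form J, which has the same characteristic polynomial as A) gives
  χ_A(x) = x^4 - 12*x^3 + 54*x^2 - 108*x + 81
which factors as (x - 3)^4. The eigenvalues (with algebraic multiplicities) are λ = 3 with multiplicity 4.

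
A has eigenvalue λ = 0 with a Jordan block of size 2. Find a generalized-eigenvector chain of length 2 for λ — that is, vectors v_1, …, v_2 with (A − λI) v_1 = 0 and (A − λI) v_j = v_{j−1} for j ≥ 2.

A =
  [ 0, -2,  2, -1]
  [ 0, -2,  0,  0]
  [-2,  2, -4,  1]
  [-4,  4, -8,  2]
A Jordan chain for λ = 0 of length 2:
v_1 = (-2, 0, 2, 4)ᵀ
v_2 = (1, 0, -1, 0)ᵀ

Let N = A − (0)·I. We want v_2 with N^2 v_2 = 0 but N^1 v_2 ≠ 0; then v_{j-1} := N · v_j for j = 2, …, 2.

Pick v_2 = (1, 0, -1, 0)ᵀ.
Then v_1 = N · v_2 = (-2, 0, 2, 4)ᵀ.

Sanity check: (A − (0)·I) v_1 = (0, 0, 0, 0)ᵀ = 0. ✓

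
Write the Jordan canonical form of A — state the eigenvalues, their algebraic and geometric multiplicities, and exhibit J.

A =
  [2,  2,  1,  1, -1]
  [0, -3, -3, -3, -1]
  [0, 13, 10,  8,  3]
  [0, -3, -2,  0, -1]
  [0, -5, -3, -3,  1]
J_3(2) ⊕ J_2(2)

The characteristic polynomial is
  det(x·I − A) = x^5 - 10*x^4 + 40*x^3 - 80*x^2 + 80*x - 32 = (x - 2)^5

Eigenvalues and multiplicities (the geometric multiplicity of λ is n − rank(A − λI), which equals the number of Jordan blocks for λ):
  λ = 2: algebraic multiplicity = 5, geometric multiplicity = 2

Determining the block sizes for each eigenvalue:
  λ = 2: with am = 5 and gm = 2, the partition is not yet determined (e.g. several partitions of 5 into 2 parts exist). Let N = A − (2)·I. Computing rank(N^1) = 3, rank(N^2) = 1, rank(N^3) = 0; the number of blocks of size ≥ j is rank(N^{j−1}) − rank(N^j), giving [2, 2, 1]. So we have 1 block(s) of size 3, 1 block(s) of size 2 → block sizes [3, 2]

Assembling the blocks gives a Jordan form
J =
  [2, 1, 0, 0, 0]
  [0, 2, 1, 0, 0]
  [0, 0, 2, 0, 0]
  [0, 0, 0, 2, 1]
  [0, 0, 0, 0, 2]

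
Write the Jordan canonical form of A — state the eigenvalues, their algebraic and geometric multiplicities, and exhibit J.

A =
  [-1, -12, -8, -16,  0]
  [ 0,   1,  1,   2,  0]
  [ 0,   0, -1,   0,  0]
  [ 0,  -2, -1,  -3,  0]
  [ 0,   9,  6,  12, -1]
J_3(-1) ⊕ J_1(-1) ⊕ J_1(-1)

The characteristic polynomial is
  det(x·I − A) = x^5 + 5*x^4 + 10*x^3 + 10*x^2 + 5*x + 1 = (x + 1)^5

Eigenvalues and multiplicities (the geometric multiplicity of λ is n − rank(A − λI), which equals the number of Jordan blocks for λ):
  λ = -1: algebraic multiplicity = 5, geometric multiplicity = 3

Determining the block sizes for each eigenvalue:
  λ = -1: with am = 5 and gm = 3, the partition is not yet determined (e.g. several partitions of 5 into 3 parts exist). Let N = A − (-1)·I. Computing rank(N^1) = 2, rank(N^2) = 1, rank(N^3) = 0; the number of blocks of size ≥ j is rank(N^{j−1}) − rank(N^j), giving [3, 1, 1]. So we have 1 block(s) of size 3, 2 block(s) of size 1 → block sizes [3, 1, 1]

Assembling the blocks gives a Jordan form
J =
  [-1,  1,  0,  0,  0]
  [ 0, -1,  1,  0,  0]
  [ 0,  0, -1,  0,  0]
  [ 0,  0,  0, -1,  0]
  [ 0,  0,  0,  0, -1]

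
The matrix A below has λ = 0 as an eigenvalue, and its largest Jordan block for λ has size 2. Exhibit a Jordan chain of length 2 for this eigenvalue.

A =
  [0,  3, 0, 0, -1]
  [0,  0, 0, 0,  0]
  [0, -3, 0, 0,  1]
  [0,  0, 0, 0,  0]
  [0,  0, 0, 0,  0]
A Jordan chain for λ = 0 of length 2:
v_1 = (3, 0, -3, 0, 0)ᵀ
v_2 = (0, 1, 0, 0, 0)ᵀ

Let N = A − (0)·I. We want v_2 with N^2 v_2 = 0 but N^1 v_2 ≠ 0; then v_{j-1} := N · v_j for j = 2, …, 2.

Pick v_2 = (0, 1, 0, 0, 0)ᵀ.
Then v_1 = N · v_2 = (3, 0, -3, 0, 0)ᵀ.

Sanity check: (A − (0)·I) v_1 = (0, 0, 0, 0, 0)ᵀ = 0. ✓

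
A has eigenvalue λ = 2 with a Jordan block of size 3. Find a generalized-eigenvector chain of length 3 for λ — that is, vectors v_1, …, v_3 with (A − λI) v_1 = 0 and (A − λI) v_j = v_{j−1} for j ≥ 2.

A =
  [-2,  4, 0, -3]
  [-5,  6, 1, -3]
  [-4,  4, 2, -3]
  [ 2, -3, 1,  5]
A Jordan chain for λ = 2 of length 3:
v_1 = (-1, -1, -1, 0)ᵀ
v_2 = (0, -1, 0, -1)ᵀ
v_3 = (1, 1, 0, 0)ᵀ

Let N = A − (2)·I. We want v_3 with N^3 v_3 = 0 but N^2 v_3 ≠ 0; then v_{j-1} := N · v_j for j = 3, …, 2.

Pick v_3 = (1, 1, 0, 0)ᵀ.
Then v_2 = N · v_3 = (0, -1, 0, -1)ᵀ.
Then v_1 = N · v_2 = (-1, -1, -1, 0)ᵀ.

Sanity check: (A − (2)·I) v_1 = (0, 0, 0, 0)ᵀ = 0. ✓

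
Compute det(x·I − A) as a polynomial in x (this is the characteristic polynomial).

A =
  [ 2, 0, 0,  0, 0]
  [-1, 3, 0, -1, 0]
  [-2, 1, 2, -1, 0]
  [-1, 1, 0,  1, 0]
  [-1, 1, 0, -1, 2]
x^5 - 10*x^4 + 40*x^3 - 80*x^2 + 80*x - 32

Expanding det(x·I − A) (e.g. by cofactor expansion or by noting that A is similar to its Jordan form J, which has the same characteristic polynomial as A) gives
  χ_A(x) = x^5 - 10*x^4 + 40*x^3 - 80*x^2 + 80*x - 32
which factors as (x - 2)^5. The eigenvalues (with algebraic multiplicities) are λ = 2 with multiplicity 5.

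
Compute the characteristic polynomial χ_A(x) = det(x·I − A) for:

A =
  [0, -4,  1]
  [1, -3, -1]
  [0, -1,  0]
x^3 + 3*x^2 + 3*x + 1

Expanding det(x·I − A) (e.g. by cofactor expansion or by noting that A is similar to its Jordan form J, which has the same characteristic polynomial as A) gives
  χ_A(x) = x^3 + 3*x^2 + 3*x + 1
which factors as (x + 1)^3. The eigenvalues (with algebraic multiplicities) are λ = -1 with multiplicity 3.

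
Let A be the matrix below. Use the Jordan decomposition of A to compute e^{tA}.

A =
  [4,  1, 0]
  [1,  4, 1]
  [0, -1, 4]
e^{tA} =
  [t^2*exp(4*t)/2 + exp(4*t), t*exp(4*t), t^2*exp(4*t)/2]
  [t*exp(4*t), exp(4*t), t*exp(4*t)]
  [-t^2*exp(4*t)/2, -t*exp(4*t), -t^2*exp(4*t)/2 + exp(4*t)]

Strategy: write A = P · J · P⁻¹ where J is a Jordan canonical form, so e^{tA} = P · e^{tJ} · P⁻¹, and e^{tJ} can be computed block-by-block.

A has Jordan form
J =
  [4, 1, 0]
  [0, 4, 1]
  [0, 0, 4]
(up to reordering of blocks).

Per-block formulas:
  For a 3×3 Jordan block J_3(4): exp(t · J_3(4)) = e^(4t)·(I + t·N + (t^2/2)·N^2), where N is the 3×3 nilpotent shift.

After assembling e^{tJ} and conjugating by P, we get:

e^{tA} =
  [t^2*exp(4*t)/2 + exp(4*t), t*exp(4*t), t^2*exp(4*t)/2]
  [t*exp(4*t), exp(4*t), t*exp(4*t)]
  [-t^2*exp(4*t)/2, -t*exp(4*t), -t^2*exp(4*t)/2 + exp(4*t)]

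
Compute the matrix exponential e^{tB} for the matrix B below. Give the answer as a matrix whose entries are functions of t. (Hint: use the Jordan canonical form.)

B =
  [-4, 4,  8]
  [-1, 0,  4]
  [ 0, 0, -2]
e^{tB} =
  [-2*t*exp(-2*t) + exp(-2*t), 4*t*exp(-2*t), 8*t*exp(-2*t)]
  [-t*exp(-2*t), 2*t*exp(-2*t) + exp(-2*t), 4*t*exp(-2*t)]
  [0, 0, exp(-2*t)]

Strategy: write B = P · J · P⁻¹ where J is a Jordan canonical form, so e^{tB} = P · e^{tJ} · P⁻¹, and e^{tJ} can be computed block-by-block.

B has Jordan form
J =
  [-2,  1,  0]
  [ 0, -2,  0]
  [ 0,  0, -2]
(up to reordering of blocks).

Per-block formulas:
  For a 1×1 block at λ = -2: exp(t · [-2]) = [e^(-2t)].
  For a 2×2 Jordan block J_2(-2): exp(t · J_2(-2)) = e^(-2t)·(I + t·N), where N is the 2×2 nilpotent shift.

After assembling e^{tJ} and conjugating by P, we get:

e^{tB} =
  [-2*t*exp(-2*t) + exp(-2*t), 4*t*exp(-2*t), 8*t*exp(-2*t)]
  [-t*exp(-2*t), 2*t*exp(-2*t) + exp(-2*t), 4*t*exp(-2*t)]
  [0, 0, exp(-2*t)]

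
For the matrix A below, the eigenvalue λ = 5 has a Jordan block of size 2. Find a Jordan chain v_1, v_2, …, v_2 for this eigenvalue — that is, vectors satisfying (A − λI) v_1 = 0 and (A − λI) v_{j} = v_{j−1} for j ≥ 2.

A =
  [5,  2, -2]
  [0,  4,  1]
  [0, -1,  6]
A Jordan chain for λ = 5 of length 2:
v_1 = (2, -1, -1)ᵀ
v_2 = (0, 1, 0)ᵀ

Let N = A − (5)·I. We want v_2 with N^2 v_2 = 0 but N^1 v_2 ≠ 0; then v_{j-1} := N · v_j for j = 2, …, 2.

Pick v_2 = (0, 1, 0)ᵀ.
Then v_1 = N · v_2 = (2, -1, -1)ᵀ.

Sanity check: (A − (5)·I) v_1 = (0, 0, 0)ᵀ = 0. ✓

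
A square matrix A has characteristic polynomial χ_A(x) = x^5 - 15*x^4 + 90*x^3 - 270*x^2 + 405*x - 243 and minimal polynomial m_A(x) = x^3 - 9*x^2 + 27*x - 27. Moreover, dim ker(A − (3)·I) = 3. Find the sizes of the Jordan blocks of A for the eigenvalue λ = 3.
Block sizes for λ = 3: [3, 1, 1]

Step 1 — from the characteristic polynomial, algebraic multiplicity of λ = 3 is 5. From dim ker(A − (3)·I) = 3, there are exactly 3 Jordan blocks for λ = 3.
Step 2 — from the minimal polynomial, the factor (x − 3)^3 tells us the largest block for λ = 3 has size 3.
Step 3 — with total size 5, 3 blocks, and largest block 3, the block sizes (in nonincreasing order) are [3, 1, 1].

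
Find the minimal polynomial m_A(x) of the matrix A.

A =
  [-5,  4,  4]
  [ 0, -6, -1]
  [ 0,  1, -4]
x^2 + 10*x + 25

The characteristic polynomial is χ_A(x) = (x + 5)^3, so the eigenvalues are known. The minimal polynomial is
  m_A(x) = Π_λ (x − λ)^{k_λ}
where k_λ is the size of the *largest* Jordan block for λ (equivalently, the smallest k with (A − λI)^k v = 0 for every generalised eigenvector v of λ).

  λ = -5: largest Jordan block has size 2, contributing (x + 5)^2

So m_A(x) = (x + 5)^2 = x^2 + 10*x + 25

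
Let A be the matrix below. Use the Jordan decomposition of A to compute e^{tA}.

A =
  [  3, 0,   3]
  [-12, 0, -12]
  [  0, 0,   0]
e^{tA} =
  [exp(3*t), 0, exp(3*t) - 1]
  [4 - 4*exp(3*t), 1, 4 - 4*exp(3*t)]
  [0, 0, 1]

Strategy: write A = P · J · P⁻¹ where J is a Jordan canonical form, so e^{tA} = P · e^{tJ} · P⁻¹, and e^{tJ} can be computed block-by-block.

A has Jordan form
J =
  [0, 0, 0]
  [0, 0, 0]
  [0, 0, 3]
(up to reordering of blocks).

Per-block formulas:
  For a 1×1 block at λ = 0: exp(t · [0]) = [e^(0t)].
  For a 1×1 block at λ = 3: exp(t · [3]) = [e^(3t)].

After assembling e^{tJ} and conjugating by P, we get:

e^{tA} =
  [exp(3*t), 0, exp(3*t) - 1]
  [4 - 4*exp(3*t), 1, 4 - 4*exp(3*t)]
  [0, 0, 1]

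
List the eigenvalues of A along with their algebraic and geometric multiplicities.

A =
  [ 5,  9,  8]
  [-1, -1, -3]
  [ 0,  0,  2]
λ = 2: alg = 3, geom = 1

Step 1 — factor the characteristic polynomial to read off the algebraic multiplicities:
  χ_A(x) = (x - 2)^3

Step 2 — compute geometric multiplicities via the rank-nullity identity g(λ) = n − rank(A − λI):
  rank(A − (2)·I) = 2, so dim ker(A − (2)·I) = n − 2 = 1

Summary:
  λ = 2: algebraic multiplicity = 3, geometric multiplicity = 1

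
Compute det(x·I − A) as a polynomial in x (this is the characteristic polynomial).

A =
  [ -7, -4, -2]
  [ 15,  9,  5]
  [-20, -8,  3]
x^3 - 5*x^2 + 3*x + 9

Expanding det(x·I − A) (e.g. by cofactor expansion or by noting that A is similar to its Jordan form J, which has the same characteristic polynomial as A) gives
  χ_A(x) = x^3 - 5*x^2 + 3*x + 9
which factors as (x - 3)^2*(x + 1). The eigenvalues (with algebraic multiplicities) are λ = -1 with multiplicity 1, λ = 3 with multiplicity 2.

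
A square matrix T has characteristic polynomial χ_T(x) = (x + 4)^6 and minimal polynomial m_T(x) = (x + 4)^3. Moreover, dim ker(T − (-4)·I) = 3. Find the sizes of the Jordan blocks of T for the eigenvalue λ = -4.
Block sizes for λ = -4: [3, 2, 1]

Step 1 — from the characteristic polynomial, algebraic multiplicity of λ = -4 is 6. From dim ker(T − (-4)·I) = 3, there are exactly 3 Jordan blocks for λ = -4.
Step 2 — from the minimal polynomial, the factor (x + 4)^3 tells us the largest block for λ = -4 has size 3.
Step 3 — with total size 6, 3 blocks, and largest block 3, the block sizes (in nonincreasing order) are [3, 2, 1].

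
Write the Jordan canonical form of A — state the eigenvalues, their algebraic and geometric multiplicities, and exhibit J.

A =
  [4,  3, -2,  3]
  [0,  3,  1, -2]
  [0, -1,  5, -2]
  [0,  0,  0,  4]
J_3(4) ⊕ J_1(4)

The characteristic polynomial is
  det(x·I − A) = x^4 - 16*x^3 + 96*x^2 - 256*x + 256 = (x - 4)^4

Eigenvalues and multiplicities (the geometric multiplicity of λ is n − rank(A − λI), which equals the number of Jordan blocks for λ):
  λ = 4: algebraic multiplicity = 4, geometric multiplicity = 2

Determining the block sizes for each eigenvalue:
  λ = 4: with am = 4 and gm = 2, the partition is not yet determined (e.g. several partitions of 4 into 2 parts exist). Let N = A − (4)·I. Computing rank(N^1) = 2, rank(N^2) = 1, rank(N^3) = 0; the number of blocks of size ≥ j is rank(N^{j−1}) − rank(N^j), giving [2, 1, 1]. So we have 1 block(s) of size 3, 1 block(s) of size 1 → block sizes [3, 1]

Assembling the blocks gives a Jordan form
J =
  [4, 1, 0, 0]
  [0, 4, 1, 0]
  [0, 0, 4, 0]
  [0, 0, 0, 4]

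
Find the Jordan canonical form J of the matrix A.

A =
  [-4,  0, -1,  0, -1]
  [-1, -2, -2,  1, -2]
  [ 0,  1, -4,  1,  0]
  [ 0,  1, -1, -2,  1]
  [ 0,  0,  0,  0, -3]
J_3(-3) ⊕ J_2(-3)

The characteristic polynomial is
  det(x·I − A) = x^5 + 15*x^4 + 90*x^3 + 270*x^2 + 405*x + 243 = (x + 3)^5

Eigenvalues and multiplicities (the geometric multiplicity of λ is n − rank(A − λI), which equals the number of Jordan blocks for λ):
  λ = -3: algebraic multiplicity = 5, geometric multiplicity = 2

Determining the block sizes for each eigenvalue:
  λ = -3: with am = 5 and gm = 2, the partition is not yet determined (e.g. several partitions of 5 into 2 parts exist). Let N = A − (-3)·I. Computing rank(N^1) = 3, rank(N^2) = 1, rank(N^3) = 0; the number of blocks of size ≥ j is rank(N^{j−1}) − rank(N^j), giving [2, 2, 1]. So we have 1 block(s) of size 3, 1 block(s) of size 2 → block sizes [3, 2]

Assembling the blocks gives a Jordan form
J =
  [-3,  1,  0,  0,  0]
  [ 0, -3,  1,  0,  0]
  [ 0,  0, -3,  0,  0]
  [ 0,  0,  0, -3,  1]
  [ 0,  0,  0,  0, -3]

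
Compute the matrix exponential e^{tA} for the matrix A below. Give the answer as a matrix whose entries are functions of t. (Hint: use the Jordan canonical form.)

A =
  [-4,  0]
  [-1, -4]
e^{tA} =
  [exp(-4*t), 0]
  [-t*exp(-4*t), exp(-4*t)]

Strategy: write A = P · J · P⁻¹ where J is a Jordan canonical form, so e^{tA} = P · e^{tJ} · P⁻¹, and e^{tJ} can be computed block-by-block.

A has Jordan form
J =
  [-4,  1]
  [ 0, -4]
(up to reordering of blocks).

Per-block formulas:
  For a 2×2 Jordan block J_2(-4): exp(t · J_2(-4)) = e^(-4t)·(I + t·N), where N is the 2×2 nilpotent shift.

After assembling e^{tJ} and conjugating by P, we get:

e^{tA} =
  [exp(-4*t), 0]
  [-t*exp(-4*t), exp(-4*t)]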